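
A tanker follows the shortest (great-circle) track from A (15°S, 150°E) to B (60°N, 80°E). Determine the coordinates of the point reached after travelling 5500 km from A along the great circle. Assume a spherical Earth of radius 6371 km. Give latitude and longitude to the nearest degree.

The haversine formula gives a central angle δ ≈ 1.630 rad (93.4°) between the endpoints. The total great-circle distance is δ·R ≈ 1.630 × 6371 ≈ 10383 km, so the target fraction is f = 5500/10383 ≈ 0.530.
Interpolate at f ≈ 0.530 with slerp weights a = sin((1−f)δ)/sin δ ≈ 0.695, b = sin(fδ)/sin δ ≈ 0.761.
p = a·p₁ + b·p₂ ≈ (-0.515, 0.710, 0.479); φ = arcsin(p_z) ≈ 28.65°, λ = atan2(p_y, p_x) ≈ 125.95°.

≈ (29°N, 126°E)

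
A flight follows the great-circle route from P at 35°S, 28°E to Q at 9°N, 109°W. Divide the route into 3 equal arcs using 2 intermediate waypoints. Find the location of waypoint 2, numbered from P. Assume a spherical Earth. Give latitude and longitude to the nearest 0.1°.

≈ 19.5°S, 74.5°W

From cos δ = sin φ₁ sin φ₂ + cos φ₁ cos φ₂ cos Δλ, the central angle is δ ≈ 2.321 rad (133.0°).
Interpolate at f = 2/3 with slerp weights a = sin((1−f)δ)/sin δ ≈ 0.955, b = sin(fδ)/sin δ ≈ 1.366.
p = a·p₁ + b·p₂ ≈ (0.251, -0.909, -0.334); φ = arcsin(p_z) ≈ -19.50°, λ = atan2(p_y, p_x) ≈ -74.54°.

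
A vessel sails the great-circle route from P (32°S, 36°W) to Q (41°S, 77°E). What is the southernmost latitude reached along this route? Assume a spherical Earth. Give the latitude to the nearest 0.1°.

The great circle lies in the plane with unit normal n̂ = (p₁ × p₂)/|p₁ × p₂|.
Here n̂_z ≈ +0.592; the vertex latitude is φ_max = arccos|n̂_z| ≈ 53.7°.
Check via Clairaut: cos φ_max = |cos φ₁| · sin C = cos(32.0°)·sin(135.7°) ≈ 0.592, again giving ≈ 53.7°.

≈ 53.7°S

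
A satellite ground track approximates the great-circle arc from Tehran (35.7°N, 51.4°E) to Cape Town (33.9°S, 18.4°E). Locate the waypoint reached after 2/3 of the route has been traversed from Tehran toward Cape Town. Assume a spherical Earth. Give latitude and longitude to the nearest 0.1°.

≈ (10.8°S, 29.9°E)

Convert each endpoint to a unit vector on the sphere (x = cos φ cos λ, y = cos φ sin λ, z = sin φ).
The central angle between the endpoints is δ = arccos(p₁·p₂) ≈ 1.329 rad (76.1°).
Interpolate at f = 2/3 with slerp weights a = sin((1−f)δ)/sin δ ≈ 0.441, b = sin(fδ)/sin δ ≈ 0.798.
p = a·p₁ + b·p₂ ≈ (0.852, 0.489, -0.187); φ = arcsin(p_z) ≈ -10.80°, λ = atan2(p_y, p_x) ≈ 29.86°.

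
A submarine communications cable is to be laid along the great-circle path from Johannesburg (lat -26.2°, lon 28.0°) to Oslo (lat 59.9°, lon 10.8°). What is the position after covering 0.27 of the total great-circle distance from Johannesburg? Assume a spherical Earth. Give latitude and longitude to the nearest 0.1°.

≈ lat -2.9°, lon 24.6°

The haversine formula gives a central angle δ ≈ 1.523 rad (87.3°) between the endpoints.
Interpolate at f = 0.27 with slerp weights a = sin((1−f)δ)/sin δ ≈ 0.897, b = sin(fδ)/sin δ ≈ 0.400.
p = a·p₁ + b·p₂ ≈ (0.908, 0.416, -0.050); φ = arcsin(p_z) ≈ -2.87°, λ = atan2(p_y, p_x) ≈ 24.59°.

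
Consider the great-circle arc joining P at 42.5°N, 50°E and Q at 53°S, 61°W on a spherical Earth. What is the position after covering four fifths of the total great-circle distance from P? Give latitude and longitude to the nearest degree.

Write both endpoints as unit vectors p₁, p₂ with components (cos φ cos λ, cos φ sin λ, sin φ).
The central angle between the endpoints is δ = arccos(p₁·p₂) ≈ 2.344 rad (134.3°).
Interpolate at f = 4/5 with slerp weights a = sin((1−f)δ)/sin δ ≈ 0.631, b = sin(fδ)/sin δ ≈ 1.333.
p = a·p₁ + b·p₂ ≈ (0.688, -0.345, -0.638); φ = arcsin(p_z) ≈ -39.65°, λ = atan2(p_y, p_x) ≈ -26.63°.

≈ 40°S, 27°W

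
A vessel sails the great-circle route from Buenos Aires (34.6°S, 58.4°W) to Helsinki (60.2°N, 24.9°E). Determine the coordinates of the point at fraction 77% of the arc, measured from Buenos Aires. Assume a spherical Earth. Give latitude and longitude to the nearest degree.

≈ 43°N, 9°W

From cos δ = sin φ₁ sin φ₂ + cos φ₁ cos φ₂ cos Δλ, the central angle is δ ≈ 2.032 rad (116.4°).
Interpolate at f = 0.77 with slerp weights a = sin((1−f)δ)/sin δ ≈ 0.503, b = sin(fδ)/sin δ ≈ 1.117.
p = a·p₁ + b·p₂ ≈ (0.720, -0.119, 0.683); φ = arcsin(p_z) ≈ 43.10°, λ = atan2(p_y, p_x) ≈ -9.39°.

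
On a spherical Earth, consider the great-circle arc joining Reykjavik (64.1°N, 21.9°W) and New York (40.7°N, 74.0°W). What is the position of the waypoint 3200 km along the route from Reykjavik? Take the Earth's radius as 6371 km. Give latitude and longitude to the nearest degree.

≈ (48°N, 66°W)

Convert each endpoint to a unit vector on the sphere (x = cos φ cos λ, y = cos φ sin λ, z = sin φ).
The central angle between the endpoints is δ = arccos(p₁·p₂) ≈ 0.660 rad (37.8°). The total great-circle distance is δ·R ≈ 0.660 × 6371 ≈ 4205 km, so the target fraction is f = 3200/4205 ≈ 0.761.
Interpolate at f ≈ 0.761 with slerp weights a = sin((1−f)δ)/sin δ ≈ 0.256, b = sin(fδ)/sin δ ≈ 0.785.
p = a·p₁ + b·p₂ ≈ (0.268, -0.614, 0.742); φ = arcsin(p_z) ≈ 47.94°, λ = atan2(p_y, p_x) ≈ -66.43°.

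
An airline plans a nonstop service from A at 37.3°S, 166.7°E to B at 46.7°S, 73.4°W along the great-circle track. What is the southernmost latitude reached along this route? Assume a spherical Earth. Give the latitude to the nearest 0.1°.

The great circle lies in the plane with unit normal n̂ = (p₁ × p₂)/|p₁ × p₂|.
Here n̂_z ≈ +0.480; the vertex latitude is φ_max = arccos|n̂_z| ≈ 61.3°.
Check via Clairaut: cos φ_max = |cos φ₁| · sin C = cos(37.3°)·sin(142.9°) ≈ 0.480, again giving ≈ 61.3°.

≈ 61.3°S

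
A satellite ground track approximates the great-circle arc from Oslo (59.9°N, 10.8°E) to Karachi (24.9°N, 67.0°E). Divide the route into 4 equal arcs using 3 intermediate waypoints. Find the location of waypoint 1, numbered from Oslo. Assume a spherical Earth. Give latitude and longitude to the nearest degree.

Convert each endpoint to a unit vector on the sphere (x = cos φ cos λ, y = cos φ sin λ, z = sin φ).
The central angle between the endpoints is δ = arccos(p₁·p₂) ≈ 0.905 rad (51.9°).
Interpolate at f = 1/4 with slerp weights a = sin((1−f)δ)/sin δ ≈ 0.798, b = sin(fδ)/sin δ ≈ 0.285.
p = a·p₁ + b·p₂ ≈ (0.494, 0.313, 0.811); φ = arcsin(p_z) ≈ 54.18°, λ = atan2(p_y, p_x) ≈ 32.36°.

≈ (54°N, 32°E)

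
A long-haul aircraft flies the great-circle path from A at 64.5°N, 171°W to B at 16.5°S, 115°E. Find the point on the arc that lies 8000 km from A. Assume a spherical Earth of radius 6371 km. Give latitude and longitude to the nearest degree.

Convert each endpoint to a unit vector on the sphere (x = cos φ cos λ, y = cos φ sin λ, z = sin φ).
The central angle between the endpoints is δ = arccos(p₁·p₂) ≈ 1.714 rad (98.2°). The total great-circle distance is δ·R ≈ 1.714 × 6371 ≈ 10919 km, so the target fraction is f = 8000/10919 ≈ 0.733.
Interpolate at f ≈ 0.733 with slerp weights a = sin((1−f)δ)/sin δ ≈ 0.447, b = sin(fδ)/sin δ ≈ 0.961.
p = a·p₁ + b·p₂ ≈ (-0.579, 0.805, 0.131); φ = arcsin(p_z) ≈ 7.50°, λ = atan2(p_y, p_x) ≈ 125.75°.

≈ 7°N, 126°E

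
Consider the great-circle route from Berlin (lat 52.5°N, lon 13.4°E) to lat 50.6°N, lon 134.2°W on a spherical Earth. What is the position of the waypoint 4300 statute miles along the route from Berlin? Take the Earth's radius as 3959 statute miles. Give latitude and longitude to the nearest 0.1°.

Convert each endpoint to a unit vector on the sphere (x = cos φ cos λ, y = cos φ sin λ, z = sin φ).
The central angle between the endpoints is δ = arccos(p₁·p₂) ≈ 1.280 rad (73.3°). The total great-circle distance is δ·R ≈ 1.280 × 3959 ≈ 5067 mi, so the target fraction is f = 4300/5067 ≈ 0.849.
Interpolate at f ≈ 0.849 with slerp weights a = sin((1−f)δ)/sin δ ≈ 0.201, b = sin(fδ)/sin δ ≈ 0.924.
p = a·p₁ + b·p₂ ≈ (-0.290, -0.392, 0.873); φ = arcsin(p_z) ≈ 60.83°, λ = atan2(p_y, p_x) ≈ -126.47°.

≈ lat 60.8°N, lon 126.5°W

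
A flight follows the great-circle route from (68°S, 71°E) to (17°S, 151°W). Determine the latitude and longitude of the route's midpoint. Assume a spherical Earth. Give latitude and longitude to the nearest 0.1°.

≈ (59.3°S, 171.3°W)

Write both endpoints as unit vectors p₁, p₂ with components (cos φ cos λ, cos φ sin λ, sin φ).
The central angle between the endpoints is δ = arccos(p₁·p₂) ≈ 1.566 rad (89.7°).
Interpolate at f = 1/2 with slerp weights a = sin((1−f)δ)/sin δ ≈ 0.705, b = sin(fδ)/sin δ ≈ 0.705.
p = a·p₁ + b·p₂ ≈ (-0.504, -0.077, -0.860); φ = arcsin(p_z) ≈ -59.35°, λ = atan2(p_y, p_x) ≈ -171.29°.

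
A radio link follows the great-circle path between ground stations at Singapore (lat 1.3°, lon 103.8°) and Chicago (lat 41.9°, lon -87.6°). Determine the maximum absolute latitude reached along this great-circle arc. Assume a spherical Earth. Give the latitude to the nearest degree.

≈ 78°

The great circle lies in the plane with unit normal n̂ = (p₁ × p₂)/|p₁ × p₂|.
Here n̂_z ≈ +0.210; the vertex latitude is φ_max = arccos|n̂_z| ≈ 77.9°.
Check via Clairaut: cos φ_max = |cos φ₁| · sin C = cos(1.3°)·sin(12.1°) ≈ 0.210, again giving ≈ 77.9°.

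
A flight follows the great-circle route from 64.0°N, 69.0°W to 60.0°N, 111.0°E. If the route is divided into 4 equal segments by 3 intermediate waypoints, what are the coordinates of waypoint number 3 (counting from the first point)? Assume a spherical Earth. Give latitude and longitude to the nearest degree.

Write both endpoints as unit vectors p₁, p₂ with components (cos φ cos λ, cos φ sin λ, sin φ).
The central angle between the endpoints is δ = arccos(p₁·p₂) ≈ 0.977 rad (56.0°).
Interpolate at f = 3/4 with slerp weights a = sin((1−f)δ)/sin δ ≈ 0.292, b = sin(fδ)/sin δ ≈ 0.807.
p = a·p₁ + b·p₂ ≈ (-0.099, 0.257, 0.961); φ = arcsin(p_z) ≈ 74.00°, λ = atan2(p_y, p_x) ≈ 111.00°.

≈ 74°N, 111°E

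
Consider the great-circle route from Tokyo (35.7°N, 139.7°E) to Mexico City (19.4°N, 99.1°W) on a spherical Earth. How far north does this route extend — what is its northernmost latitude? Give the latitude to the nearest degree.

≈ 48°N

The great circle lies in the plane with unit normal n̂ = (p₁ × p₂)/|p₁ × p₂|.
Here n̂_z ≈ +0.669; the vertex latitude is φ_max = arccos|n̂_z| ≈ 48.0°.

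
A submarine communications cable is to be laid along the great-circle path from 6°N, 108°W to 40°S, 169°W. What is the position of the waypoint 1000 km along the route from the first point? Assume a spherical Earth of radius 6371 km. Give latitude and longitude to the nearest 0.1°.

The haversine formula gives a central angle δ ≈ 1.264 rad (72.4°) between the endpoints. The total great-circle distance is δ·R ≈ 1.264 × 6371 ≈ 8052 km, so the target fraction is f = 1000/8052 ≈ 0.124.
Interpolate at f ≈ 0.124 with slerp weights a = sin((1−f)δ)/sin δ ≈ 0.938, b = sin(fδ)/sin δ ≈ 0.164.
p = a·p₁ + b·p₂ ≈ (-0.412, -0.911, -0.007); φ = arcsin(p_z) ≈ -0.42°, λ = atan2(p_y, p_x) ≈ -114.31°.

≈ 0.4°S, 114.3°W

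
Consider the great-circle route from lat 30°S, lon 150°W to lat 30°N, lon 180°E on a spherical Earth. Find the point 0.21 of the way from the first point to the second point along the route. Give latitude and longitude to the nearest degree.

≈ lat 18°S, lon 157°W

The haversine formula gives a central angle δ ≈ 1.160 rad (66.5°) between the endpoints.
Interpolate at f = 0.21 with slerp weights a = sin((1−f)δ)/sin δ ≈ 0.865, b = sin(fδ)/sin δ ≈ 0.263.
p = a·p₁ + b·p₂ ≈ (-0.877, -0.375, -0.301); φ = arcsin(p_z) ≈ -17.53°, λ = atan2(p_y, p_x) ≈ -156.86°.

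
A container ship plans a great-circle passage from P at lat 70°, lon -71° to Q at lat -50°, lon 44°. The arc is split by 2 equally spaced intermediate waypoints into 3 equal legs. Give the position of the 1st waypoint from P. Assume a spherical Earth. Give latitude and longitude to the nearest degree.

Convert each endpoint to a unit vector on the sphere (x = cos φ cos λ, y = cos φ sin λ, z = sin φ).
The central angle between the endpoints is δ = arccos(p₁·p₂) ≈ 2.520 rad (144.4°).
Interpolate at f = 1/3 with slerp weights a = sin((1−f)δ)/sin δ ≈ 1.706, b = sin(fδ)/sin δ ≈ 1.278.
p = a·p₁ + b·p₂ ≈ (0.781, 0.019, 0.624); φ = arcsin(p_z) ≈ 38.63°, λ = atan2(p_y, p_x) ≈ 1.38°.

≈ lat 39°, lon 1°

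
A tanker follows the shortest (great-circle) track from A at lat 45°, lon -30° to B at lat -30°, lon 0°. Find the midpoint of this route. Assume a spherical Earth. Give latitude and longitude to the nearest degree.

From cos δ = sin φ₁ sin φ₂ + cos φ₁ cos φ₂ cos Δλ, the central angle is δ ≈ 1.393 rad (79.8°).
Interpolate at f = 1/2 with slerp weights a = sin((1−f)δ)/sin δ ≈ 0.652, b = sin(fδ)/sin δ ≈ 0.652.
p = a·p₁ + b·p₂ ≈ (0.964, -0.230, 0.135); φ = arcsin(p_z) ≈ 7.76°, λ = atan2(p_y, p_x) ≈ -13.45°.

≈ lat 8°, lon -13°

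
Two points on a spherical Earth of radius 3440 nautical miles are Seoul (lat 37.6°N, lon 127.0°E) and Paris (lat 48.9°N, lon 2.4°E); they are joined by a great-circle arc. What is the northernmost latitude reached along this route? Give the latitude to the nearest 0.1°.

The great circle lies in the plane with unit normal n̂ = (p₁ × p₂)/|p₁ × p₂|.
Here n̂_z ≈ -0.435; the vertex latitude is φ_max = arccos|n̂_z| ≈ 64.2°.
Check via Clairaut: cos φ_max = |cos φ₁| · sin C = cos(37.6°)·sin(33.3°) ≈ 0.435, again giving ≈ 64.2°.

≈ 64.2°N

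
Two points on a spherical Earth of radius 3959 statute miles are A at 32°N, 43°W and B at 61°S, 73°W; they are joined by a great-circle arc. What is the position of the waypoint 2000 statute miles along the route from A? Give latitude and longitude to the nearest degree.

≈ 4°N, 50°W

Write both endpoints as unit vectors p₁, p₂ with components (cos φ cos λ, cos φ sin λ, sin φ).
The central angle between the endpoints is δ = arccos(p₁·p₂) ≈ 1.678 rad (96.2°). The total great-circle distance is δ·R ≈ 1.678 × 3959 ≈ 6645 mi, so the target fraction is f = 2000/6645 ≈ 0.301.
Interpolate at f ≈ 0.301 with slerp weights a = sin((1−f)δ)/sin δ ≈ 0.927, b = sin(fδ)/sin δ ≈ 0.487.
p = a·p₁ + b·p₂ ≈ (0.644, -0.762, 0.066); φ = arcsin(p_z) ≈ 3.77°, λ = atan2(p_y, p_x) ≈ -49.79°.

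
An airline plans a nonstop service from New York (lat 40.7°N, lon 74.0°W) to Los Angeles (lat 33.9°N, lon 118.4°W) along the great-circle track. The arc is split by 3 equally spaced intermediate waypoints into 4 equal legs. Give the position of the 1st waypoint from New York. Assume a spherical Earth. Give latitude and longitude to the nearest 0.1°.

From cos δ = sin φ₁ sin φ₂ + cos φ₁ cos φ₂ cos Δλ, the central angle is δ ≈ 0.621 rad (35.6°).
Interpolate at f = 1/4 with slerp weights a = sin((1−f)δ)/sin δ ≈ 0.772, b = sin(fδ)/sin δ ≈ 0.266.
p = a·p₁ + b·p₂ ≈ (0.056, -0.757, 0.652); φ = arcsin(p_z) ≈ 40.66°, λ = atan2(p_y, p_x) ≈ -85.74°.

≈ lat 40.7°N, lon 85.7°W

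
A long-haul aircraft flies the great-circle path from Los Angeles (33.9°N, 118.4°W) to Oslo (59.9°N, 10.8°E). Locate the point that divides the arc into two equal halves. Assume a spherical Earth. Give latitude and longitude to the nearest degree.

Write both endpoints as unit vectors p₁, p₂ with components (cos φ cos λ, cos φ sin λ, sin φ).
The central angle between the endpoints is δ = arccos(p₁·p₂) ≈ 1.350 rad (77.3°).
Interpolate at f = 1/2 with slerp weights a = sin((1−f)δ)/sin δ ≈ 0.640, b = sin(fδ)/sin δ ≈ 0.640.
p = a·p₁ + b·p₂ ≈ (0.063, -0.407, 0.911); φ = arcsin(p_z) ≈ 65.66°, λ = atan2(p_y, p_x) ≈ -81.26°.

≈ 66°N, 81°W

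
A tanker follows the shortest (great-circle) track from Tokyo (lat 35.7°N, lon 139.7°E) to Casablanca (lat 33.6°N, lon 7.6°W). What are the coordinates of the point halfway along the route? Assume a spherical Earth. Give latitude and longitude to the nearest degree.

The haversine formula gives a central angle δ ≈ 1.820 rad (104.3°) between the endpoints.
Interpolate at f = 1/2 with slerp weights a = sin((1−f)δ)/sin δ ≈ 0.814, b = sin(fδ)/sin δ ≈ 0.814.
p = a·p₁ + b·p₂ ≈ (0.168, 0.338, 0.926); φ = arcsin(p_z) ≈ 67.82°, λ = atan2(p_y, p_x) ≈ 63.58°.

≈ lat 68°N, lon 64°E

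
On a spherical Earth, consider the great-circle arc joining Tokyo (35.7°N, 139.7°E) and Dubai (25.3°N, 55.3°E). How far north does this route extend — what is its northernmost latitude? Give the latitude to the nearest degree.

The great circle lies in the plane with unit normal n̂ = (p₁ × p₂)/|p₁ × p₂|.
Here n̂_z ≈ -0.772; the vertex latitude is φ_max = arccos|n̂_z| ≈ 39.5°.
Check via Clairaut: cos φ_max = |cos φ₁| · sin C = cos(35.7°)·sin(71.8°) ≈ 0.772, again giving ≈ 39.5°.

≈ 40°N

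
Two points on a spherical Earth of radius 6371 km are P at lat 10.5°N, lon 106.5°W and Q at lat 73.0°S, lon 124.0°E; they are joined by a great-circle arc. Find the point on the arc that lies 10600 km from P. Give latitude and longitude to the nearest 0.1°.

From cos δ = sin φ₁ sin φ₂ + cos φ₁ cos φ₂ cos Δλ, the central angle is δ ≈ 1.936 rad (110.9°). The total great-circle distance is δ·R ≈ 1.936 × 6371 ≈ 12334 km, so the target fraction is f = 10600/12334 ≈ 0.859.
Interpolate at f ≈ 0.859 with slerp weights a = sin((1−f)δ)/sin δ ≈ 0.288, b = sin(fδ)/sin δ ≈ 1.066.
p = a·p₁ + b·p₂ ≈ (-0.255, -0.013, -0.967); φ = arcsin(p_z) ≈ -75.23°, λ = atan2(p_y, p_x) ≈ -177.08°.

≈ lat 75.2°S, lon 177.1°W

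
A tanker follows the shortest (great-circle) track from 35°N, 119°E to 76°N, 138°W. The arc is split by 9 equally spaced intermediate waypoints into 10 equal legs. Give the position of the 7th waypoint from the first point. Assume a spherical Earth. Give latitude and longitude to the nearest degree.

≈ 72°N, 155°E

Convert each endpoint to a unit vector on the sphere (x = cos φ cos λ, y = cos φ sin λ, z = sin φ).
The central angle between the endpoints is δ = arccos(p₁·p₂) ≈ 1.033 rad (59.2°).
Interpolate at f = 7/10 with slerp weights a = sin((1−f)δ)/sin δ ≈ 0.355, b = sin(fδ)/sin δ ≈ 0.771.
p = a·p₁ + b·p₂ ≈ (-0.280, 0.130, 0.951); φ = arcsin(p_z) ≈ 72.05°, λ = atan2(p_y, p_x) ≈ 155.11°.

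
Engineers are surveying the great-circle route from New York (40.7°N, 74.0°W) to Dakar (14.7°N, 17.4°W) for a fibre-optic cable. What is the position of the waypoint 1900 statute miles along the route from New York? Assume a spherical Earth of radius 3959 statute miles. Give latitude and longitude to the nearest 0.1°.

≈ (30.8°N, 42.1°W)

Convert each endpoint to a unit vector on the sphere (x = cos φ cos λ, y = cos φ sin λ, z = sin φ).
The central angle between the endpoints is δ = arccos(p₁·p₂) ≈ 0.965 rad (55.3°). The total great-circle distance is δ·R ≈ 0.965 × 3959 ≈ 3822 mi, so the target fraction is f = 1900/3822 ≈ 0.497.
Interpolate at f ≈ 0.497 with slerp weights a = sin((1−f)δ)/sin δ ≈ 0.567, b = sin(fδ)/sin δ ≈ 0.562.
p = a·p₁ + b·p₂ ≈ (0.637, -0.576, 0.513); φ = arcsin(p_z) ≈ 30.83°, λ = atan2(p_y, p_x) ≈ -42.12°.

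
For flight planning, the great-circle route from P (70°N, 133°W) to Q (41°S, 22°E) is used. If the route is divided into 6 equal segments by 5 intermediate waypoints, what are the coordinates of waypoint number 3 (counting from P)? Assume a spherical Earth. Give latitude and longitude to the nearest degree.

≈ (31°N, 4°E)

Convert each endpoint to a unit vector on the sphere (x = cos φ cos λ, y = cos φ sin λ, z = sin φ).
The central angle between the endpoints is δ = arccos(p₁·p₂) ≈ 2.588 rad (148.3°).
Interpolate at f = 3/6 with slerp weights a = sin((1−f)δ)/sin δ ≈ 1.828, b = sin(fδ)/sin δ ≈ 1.828.
p = a·p₁ + b·p₂ ≈ (0.853, 0.060, 0.519); φ = arcsin(p_z) ≈ 31.24°, λ = atan2(p_y, p_x) ≈ 4.00°.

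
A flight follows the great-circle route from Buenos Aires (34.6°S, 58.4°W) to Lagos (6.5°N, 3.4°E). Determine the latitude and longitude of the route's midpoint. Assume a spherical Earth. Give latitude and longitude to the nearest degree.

≈ (16°S, 24°W)

Convert each endpoint to a unit vector on the sphere (x = cos φ cos λ, y = cos φ sin λ, z = sin φ).
The central angle between the endpoints is δ = arccos(p₁·p₂) ≈ 1.243 rad (71.2°).
Interpolate at f = 1/2 with slerp weights a = sin((1−f)δ)/sin δ ≈ 0.615, b = sin(fδ)/sin δ ≈ 0.615.
p = a·p₁ + b·p₂ ≈ (0.875, -0.395, -0.280); φ = arcsin(p_z) ≈ -16.24°, λ = atan2(p_y, p_x) ≈ -24.29°.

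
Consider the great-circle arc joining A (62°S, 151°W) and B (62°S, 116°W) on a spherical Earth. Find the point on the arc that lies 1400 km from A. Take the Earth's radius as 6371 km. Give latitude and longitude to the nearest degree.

≈ (63°S, 124°W)

Write both endpoints as unit vectors p₁, p₂ with components (cos φ cos λ, cos φ sin λ, sin φ).
The central angle between the endpoints is δ = arccos(p₁·p₂) ≈ 0.283 rad (16.2°). The total great-circle distance is δ·R ≈ 0.283 × 6371 ≈ 1805 km, so the target fraction is f = 1400/1805 ≈ 0.776.
Interpolate at f ≈ 0.776 with slerp weights a = sin((1−f)δ)/sin δ ≈ 0.227, b = sin(fδ)/sin δ ≈ 0.780.
p = a·p₁ + b·p₂ ≈ (-0.254, -0.381, -0.889); φ = arcsin(p_z) ≈ -62.77°, λ = atan2(p_y, p_x) ≈ -123.68°.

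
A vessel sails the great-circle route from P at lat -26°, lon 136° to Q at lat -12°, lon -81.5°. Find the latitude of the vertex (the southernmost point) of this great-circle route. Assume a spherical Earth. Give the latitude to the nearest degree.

≈ -48°

The great circle lies in the plane with unit normal n̂ = (p₁ × p₂)/|p₁ × p₂|.
Here n̂_z ≈ +0.673; the vertex latitude is φ_max = arccos|n̂_z| ≈ 47.7°.
Check via Clairaut: cos φ_max = |cos φ₁| · sin C = cos(26.0°)·sin(131.5°) ≈ 0.673, again giving ≈ 47.7°.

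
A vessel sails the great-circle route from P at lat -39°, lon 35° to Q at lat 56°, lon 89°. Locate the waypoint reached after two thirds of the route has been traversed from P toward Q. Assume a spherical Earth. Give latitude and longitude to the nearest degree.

Write both endpoints as unit vectors p₁, p₂ with components (cos φ cos λ, cos φ sin λ, sin φ).
The central angle between the endpoints is δ = arccos(p₁·p₂) ≈ 1.840 rad (105.4°).
Interpolate at f = 2/3 with slerp weights a = sin((1−f)δ)/sin δ ≈ 0.597, b = sin(fδ)/sin δ ≈ 0.977.
p = a·p₁ + b·p₂ ≈ (0.390, 0.812, 0.434); φ = arcsin(p_z) ≈ 25.71°, λ = atan2(p_y, p_x) ≈ 64.37°.

≈ lat 26°, lon 64°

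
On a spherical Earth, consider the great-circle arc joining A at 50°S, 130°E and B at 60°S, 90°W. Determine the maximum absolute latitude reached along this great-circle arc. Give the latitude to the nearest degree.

The great circle lies in the plane with unit normal n̂ = (p₁ × p₂)/|p₁ × p₂|.
Here n̂_z ≈ +0.227; the vertex latitude is φ_max = arccos|n̂_z| ≈ 76.9°.
Check via Clairaut: cos φ_max = |cos φ₁| · sin C = cos(50.0°)·sin(159.3°) ≈ 0.227, again giving ≈ 76.9°.

≈ 77°S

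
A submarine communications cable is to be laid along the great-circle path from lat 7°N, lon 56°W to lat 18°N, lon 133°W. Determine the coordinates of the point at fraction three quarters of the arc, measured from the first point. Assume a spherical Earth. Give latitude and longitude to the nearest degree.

Convert each endpoint to a unit vector on the sphere (x = cos φ cos λ, y = cos φ sin λ, z = sin φ).
The central angle between the endpoints is δ = arccos(p₁·p₂) ≈ 1.318 rad (75.5°).
Interpolate at f = 3/4 with slerp weights a = sin((1−f)δ)/sin δ ≈ 0.334, b = sin(fδ)/sin δ ≈ 0.863.
p = a·p₁ + b·p₂ ≈ (-0.374, -0.875, 0.307); φ = arcsin(p_z) ≈ 17.90°, λ = atan2(p_y, p_x) ≈ -113.14°.

≈ lat 18°N, lon 113°W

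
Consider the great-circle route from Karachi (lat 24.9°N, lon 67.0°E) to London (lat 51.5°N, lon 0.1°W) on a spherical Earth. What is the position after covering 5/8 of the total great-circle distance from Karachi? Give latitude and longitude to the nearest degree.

Convert each endpoint to a unit vector on the sphere (x = cos φ cos λ, y = cos φ sin λ, z = sin φ).
The central angle between the endpoints is δ = arccos(p₁·p₂) ≈ 0.989 rad (56.7°).
Interpolate at f = 5/8 with slerp weights a = sin((1−f)δ)/sin δ ≈ 0.434, b = sin(fδ)/sin δ ≈ 0.694.
p = a·p₁ + b·p₂ ≈ (0.586, 0.361, 0.726); φ = arcsin(p_z) ≈ 46.51°, λ = atan2(p_y, p_x) ≈ 31.69°.

≈ lat 47°N, lon 32°E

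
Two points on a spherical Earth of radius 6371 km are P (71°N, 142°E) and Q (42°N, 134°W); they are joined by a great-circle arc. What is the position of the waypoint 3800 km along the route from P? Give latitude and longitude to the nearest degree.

The haversine formula gives a central angle δ ≈ 0.853 rad (48.9°) between the endpoints. The total great-circle distance is δ·R ≈ 0.853 × 6371 ≈ 5432 km, so the target fraction is f = 3800/5432 ≈ 0.700.
Interpolate at f ≈ 0.700 with slerp weights a = sin((1−f)δ)/sin δ ≈ 0.337, b = sin(fδ)/sin δ ≈ 0.746.
p = a·p₁ + b·p₂ ≈ (-0.471, -0.331, 0.817); φ = arcsin(p_z) ≈ 54.82°, λ = atan2(p_y, p_x) ≈ -144.90°.

≈ (55°N, 145°W)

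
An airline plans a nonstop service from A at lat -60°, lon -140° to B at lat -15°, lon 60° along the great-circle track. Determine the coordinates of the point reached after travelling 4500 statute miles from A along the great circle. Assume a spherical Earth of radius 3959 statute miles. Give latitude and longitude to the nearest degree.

Write both endpoints as unit vectors p₁, p₂ with components (cos φ cos λ, cos φ sin λ, sin φ).
The central angle between the endpoints is δ = arccos(p₁·p₂) ≈ 1.803 rad (103.3°). The total great-circle distance is δ·R ≈ 1.803 × 3959 ≈ 7136 mi, so the target fraction is f = 4500/7136 ≈ 0.631.
Interpolate at f ≈ 0.631 with slerp weights a = sin((1−f)δ)/sin δ ≈ 0.635, b = sin(fδ)/sin δ ≈ 0.932.
p = a·p₁ + b·p₂ ≈ (0.207, 0.576, -0.791); φ = arcsin(p_z) ≈ -52.28°, λ = atan2(p_y, p_x) ≈ 70.22°.

≈ lat -52°, lon 70°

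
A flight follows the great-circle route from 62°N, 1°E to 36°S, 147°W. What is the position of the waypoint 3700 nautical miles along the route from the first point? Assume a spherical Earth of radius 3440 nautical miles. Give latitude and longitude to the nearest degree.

Write both endpoints as unit vectors p₁, p₂ with components (cos φ cos λ, cos φ sin λ, sin φ).
The central angle between the endpoints is δ = arccos(p₁·p₂) ≈ 2.570 rad (147.3°). The total great-circle distance is δ·R ≈ 2.570 × 3440 ≈ 8841 nmi, so the target fraction is f = 3700/8841 ≈ 0.419.
Interpolate at f ≈ 0.419 with slerp weights a = sin((1−f)δ)/sin δ ≈ 1.843, b = sin(fδ)/sin δ ≈ 1.627.
p = a·p₁ + b·p₂ ≈ (-0.238, -0.702, 0.671); φ = arcsin(p_z) ≈ 42.18°, λ = atan2(p_y, p_x) ≈ -108.77°.

≈ 42°N, 109°W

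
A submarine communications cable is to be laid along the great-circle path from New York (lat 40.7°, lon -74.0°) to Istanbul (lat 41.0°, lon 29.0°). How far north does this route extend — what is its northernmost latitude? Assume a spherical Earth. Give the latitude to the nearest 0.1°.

The great circle lies in the plane with unit normal n̂ = (p₁ × p₂)/|p₁ × p₂|.
Here n̂_z ≈ +0.584; the vertex latitude is φ_max = arccos|n̂_z| ≈ 54.2°.
Check via Clairaut: cos φ_max = |cos φ₁| · sin C = cos(40.7°)·sin(50.4°) ≈ 0.584, again giving ≈ 54.2°.

≈ 54.2°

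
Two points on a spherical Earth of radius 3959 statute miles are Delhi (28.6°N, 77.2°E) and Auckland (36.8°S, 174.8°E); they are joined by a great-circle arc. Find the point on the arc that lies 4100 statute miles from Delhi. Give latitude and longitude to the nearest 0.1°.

Write both endpoints as unit vectors p₁, p₂ with components (cos φ cos λ, cos φ sin λ, sin φ).
The central angle between the endpoints is δ = arccos(p₁·p₂) ≈ 1.960 rad (112.3°). The total great-circle distance is δ·R ≈ 1.960 × 3959 ≈ 7761 mi, so the target fraction is f = 4100/7761 ≈ 0.528.
Interpolate at f ≈ 0.528 with slerp weights a = sin((1−f)δ)/sin δ ≈ 0.863, b = sin(fδ)/sin δ ≈ 0.930.
p = a·p₁ + b·p₂ ≈ (-0.574, 0.806, -0.144); φ = arcsin(p_z) ≈ -8.27°, λ = atan2(p_y, p_x) ≈ 125.42°.

≈ (8.3°S, 125.4°E)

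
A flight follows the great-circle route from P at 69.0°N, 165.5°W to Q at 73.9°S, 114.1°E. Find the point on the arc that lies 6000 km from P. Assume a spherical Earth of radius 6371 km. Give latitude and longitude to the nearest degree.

≈ 18°N, 165°E

Convert each endpoint to a unit vector on the sphere (x = cos φ cos λ, y = cos φ sin λ, z = sin φ).
The central angle between the endpoints is δ = arccos(p₁·p₂) ≈ 2.647 rad (151.7°). The total great-circle distance is δ·R ≈ 2.647 × 6371 ≈ 16867 km, so the target fraction is f = 6000/16867 ≈ 0.356.
Interpolate at f ≈ 0.356 with slerp weights a = sin((1−f)δ)/sin δ ≈ 2.089, b = sin(fδ)/sin δ ≈ 1.705.
p = a·p₁ + b·p₂ ≈ (-0.918, 0.244, 0.313); φ = arcsin(p_z) ≈ 18.21°, λ = atan2(p_y, p_x) ≈ 165.11°.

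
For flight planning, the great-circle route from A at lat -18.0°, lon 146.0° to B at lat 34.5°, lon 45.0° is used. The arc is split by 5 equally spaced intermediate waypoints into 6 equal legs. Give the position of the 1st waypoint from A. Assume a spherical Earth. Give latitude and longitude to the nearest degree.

≈ lat -8°, lon 130°

From cos δ = sin φ₁ sin φ₂ + cos φ₁ cos φ₂ cos Δλ, the central angle is δ ≈ 1.901 rad (108.9°).
Interpolate at f = 1/6 with slerp weights a = sin((1−f)δ)/sin δ ≈ 1.057, b = sin(fδ)/sin δ ≈ 0.329.
p = a·p₁ + b·p₂ ≈ (-0.642, 0.754, -0.140); φ = arcsin(p_z) ≈ -8.05°, λ = atan2(p_y, p_x) ≈ 130.38°.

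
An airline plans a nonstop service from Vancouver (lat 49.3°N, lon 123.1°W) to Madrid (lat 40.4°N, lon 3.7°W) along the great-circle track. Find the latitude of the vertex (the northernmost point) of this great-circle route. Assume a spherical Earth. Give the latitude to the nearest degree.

≈ 63°N

The great circle lies in the plane with unit normal n̂ = (p₁ × p₂)/|p₁ × p₂|.
Here n̂_z ≈ +0.447; the vertex latitude is φ_max = arccos|n̂_z| ≈ 63.5°.
Check via Clairaut: cos φ_max = |cos φ₁| · sin C = cos(49.3°)·sin(43.2°) ≈ 0.447, again giving ≈ 63.5°.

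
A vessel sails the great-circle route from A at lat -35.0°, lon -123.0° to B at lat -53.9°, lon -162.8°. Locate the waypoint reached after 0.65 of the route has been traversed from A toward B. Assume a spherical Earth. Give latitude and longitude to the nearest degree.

≈ lat -49°, lon -146°

Convert each endpoint to a unit vector on the sphere (x = cos φ cos λ, y = cos φ sin λ, z = sin φ).
The central angle between the endpoints is δ = arccos(p₁·p₂) ≈ 0.584 rad (33.5°).
Interpolate at f = 0.65 with slerp weights a = sin((1−f)δ)/sin δ ≈ 0.368, b = sin(fδ)/sin δ ≈ 0.672.
p = a·p₁ + b·p₂ ≈ (-0.543, -0.370, -0.754); φ = arcsin(p_z) ≈ -48.95°, λ = atan2(p_y, p_x) ≈ -145.70°.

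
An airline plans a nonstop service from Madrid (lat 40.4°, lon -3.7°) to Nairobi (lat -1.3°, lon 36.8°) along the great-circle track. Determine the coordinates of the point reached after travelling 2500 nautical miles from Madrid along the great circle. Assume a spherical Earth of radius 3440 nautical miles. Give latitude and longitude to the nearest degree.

Convert each endpoint to a unit vector on the sphere (x = cos φ cos λ, y = cos φ sin λ, z = sin φ).
The central angle between the endpoints is δ = arccos(p₁·p₂) ≈ 0.971 rad (55.7°). The total great-circle distance is δ·R ≈ 0.971 × 3440 ≈ 3341 nmi, so the target fraction is f = 2500/3341 ≈ 0.748.
Interpolate at f ≈ 0.748 with slerp weights a = sin((1−f)δ)/sin δ ≈ 0.293, b = sin(fδ)/sin δ ≈ 0.805.
p = a·p₁ + b·p₂ ≈ (0.867, 0.468, 0.172); φ = arcsin(p_z) ≈ 9.89°, λ = atan2(p_y, p_x) ≈ 28.33°.

≈ lat 10°, lon 28°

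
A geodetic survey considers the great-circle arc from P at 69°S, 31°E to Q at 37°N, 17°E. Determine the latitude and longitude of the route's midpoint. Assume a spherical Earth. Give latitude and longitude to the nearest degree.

≈ 16°S, 21°E

Write both endpoints as unit vectors p₁, p₂ with components (cos φ cos λ, cos φ sin λ, sin φ).
The central angle between the endpoints is δ = arccos(p₁·p₂) ≈ 1.859 rad (106.5°).
Interpolate at f = 1/2 with slerp weights a = sin((1−f)δ)/sin δ ≈ 0.836, b = sin(fδ)/sin δ ≈ 0.836.
p = a·p₁ + b·p₂ ≈ (0.895, 0.349, -0.277); φ = arcsin(p_z) ≈ -16.10°, λ = atan2(p_y, p_x) ≈ 21.32°.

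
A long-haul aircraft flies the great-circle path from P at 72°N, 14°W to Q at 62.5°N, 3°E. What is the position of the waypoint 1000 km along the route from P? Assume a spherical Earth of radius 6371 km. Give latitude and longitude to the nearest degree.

≈ 65°N, 0°E

Convert each endpoint to a unit vector on the sphere (x = cos φ cos λ, y = cos φ sin λ, z = sin φ).
The central angle between the endpoints is δ = arccos(p₁·p₂) ≈ 0.200 rad (11.5°). The total great-circle distance is δ·R ≈ 0.200 × 6371 ≈ 1275 km, so the target fraction is f = 1000/1275 ≈ 0.784.
Interpolate at f ≈ 0.784 with slerp weights a = sin((1−f)δ)/sin δ ≈ 0.217, b = sin(fδ)/sin δ ≈ 0.787.
p = a·p₁ + b·p₂ ≈ (0.428, 0.003, 0.904); φ = arcsin(p_z) ≈ 64.68°, λ = atan2(p_y, p_x) ≈ 0.37°.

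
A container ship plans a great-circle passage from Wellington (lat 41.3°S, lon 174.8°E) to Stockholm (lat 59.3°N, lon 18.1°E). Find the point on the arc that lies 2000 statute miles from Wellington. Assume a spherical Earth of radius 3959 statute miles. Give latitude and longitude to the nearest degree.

From cos δ = sin φ₁ sin φ₂ + cos φ₁ cos φ₂ cos Δλ, the central angle is δ ≈ 2.738 rad (156.9°). The total great-circle distance is δ·R ≈ 2.738 × 3959 ≈ 10841 mi, so the target fraction is f = 2000/10841 ≈ 0.184.
Interpolate at f ≈ 0.184 with slerp weights a = sin((1−f)δ)/sin δ ≈ 2.009, b = sin(fδ)/sin δ ≈ 1.233.
p = a·p₁ + b·p₂ ≈ (-0.905, 0.332, -0.266); φ = arcsin(p_z) ≈ -15.41°, λ = atan2(p_y, p_x) ≈ 159.83°.

≈ lat 15°S, lon 160°E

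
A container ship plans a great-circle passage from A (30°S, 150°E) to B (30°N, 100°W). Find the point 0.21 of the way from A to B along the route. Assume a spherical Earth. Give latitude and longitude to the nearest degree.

The haversine formula gives a central angle δ ≈ 2.102 rad (120.4°) between the endpoints.
Interpolate at f = 0.21 with slerp weights a = sin((1−f)δ)/sin δ ≈ 1.155, b = sin(fδ)/sin δ ≈ 0.495.
p = a·p₁ + b·p₂ ≈ (-0.941, 0.078, -0.330); φ = arcsin(p_z) ≈ -19.26°, λ = atan2(p_y, p_x) ≈ 175.28°.

≈ (19°S, 175°E)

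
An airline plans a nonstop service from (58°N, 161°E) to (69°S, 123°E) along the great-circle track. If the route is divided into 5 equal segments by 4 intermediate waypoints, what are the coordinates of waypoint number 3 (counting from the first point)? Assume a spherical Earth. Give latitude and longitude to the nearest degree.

≈ (19°S, 144°E)

The haversine formula gives a central angle δ ≈ 2.268 rad (129.9°) between the endpoints.
Interpolate at f = 3/5 with slerp weights a = sin((1−f)δ)/sin δ ≈ 1.028, b = sin(fδ)/sin δ ≈ 1.276.
p = a·p₁ + b·p₂ ≈ (-0.764, 0.561, -0.320); φ = arcsin(p_z) ≈ -18.64°, λ = atan2(p_y, p_x) ≈ 143.72°.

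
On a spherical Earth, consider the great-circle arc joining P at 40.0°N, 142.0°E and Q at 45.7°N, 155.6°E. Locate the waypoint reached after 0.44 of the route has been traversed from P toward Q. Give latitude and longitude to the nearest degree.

≈ 43°N, 148°E

The haversine formula gives a central angle δ ≈ 0.200 rad (11.5°) between the endpoints.
Interpolate at f = 0.44 with slerp weights a = sin((1−f)δ)/sin δ ≈ 0.563, b = sin(fδ)/sin δ ≈ 0.442.
p = a·p₁ + b·p₂ ≈ (-0.621, 0.393, 0.678); φ = arcsin(p_z) ≈ 42.70°, λ = atan2(p_y, p_x) ≈ 147.67°.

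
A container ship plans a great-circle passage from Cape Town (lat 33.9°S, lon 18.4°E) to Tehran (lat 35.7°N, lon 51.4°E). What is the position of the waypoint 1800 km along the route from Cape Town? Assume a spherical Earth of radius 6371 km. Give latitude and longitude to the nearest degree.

Write both endpoints as unit vectors p₁, p₂ with components (cos φ cos λ, cos φ sin λ, sin φ).
The central angle between the endpoints is δ = arccos(p₁·p₂) ≈ 1.329 rad (76.1°). The total great-circle distance is δ·R ≈ 1.329 × 6371 ≈ 8465 km, so the target fraction is f = 1800/8465 ≈ 0.213.
Interpolate at f ≈ 0.213 with slerp weights a = sin((1−f)δ)/sin δ ≈ 0.891, b = sin(fδ)/sin δ ≈ 0.287.
p = a·p₁ + b·p₂ ≈ (0.848, 0.416, -0.330); φ = arcsin(p_z) ≈ -19.25°, λ = atan2(p_y, p_x) ≈ 26.13°.

≈ lat 19°S, lon 26°E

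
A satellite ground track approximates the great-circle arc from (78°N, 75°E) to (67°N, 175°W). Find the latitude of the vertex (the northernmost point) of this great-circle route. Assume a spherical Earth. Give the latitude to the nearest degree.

The great circle lies in the plane with unit normal n̂ = (p₁ × p₂)/|p₁ × p₂|.
Here n̂_z ≈ +0.156; the vertex latitude is φ_max = arccos|n̂_z| ≈ 81.0°.
Check via Clairaut: cos φ_max = |cos φ₁| · sin C = cos(78.0°)·sin(48.7°) ≈ 0.156, again giving ≈ 81.0°.

≈ 81°N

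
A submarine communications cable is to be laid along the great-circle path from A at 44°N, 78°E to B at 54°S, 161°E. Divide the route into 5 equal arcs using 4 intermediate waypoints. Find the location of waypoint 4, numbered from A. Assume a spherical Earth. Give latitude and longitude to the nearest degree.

From cos δ = sin φ₁ sin φ₂ + cos φ₁ cos φ₂ cos Δλ, the central angle is δ ≈ 2.107 rad (120.7°).
Interpolate at f = 4/5 with slerp weights a = sin((1−f)δ)/sin δ ≈ 0.476, b = sin(fδ)/sin δ ≈ 1.155.
p = a·p₁ + b·p₂ ≈ (-0.571, 0.556, -0.604); φ = arcsin(p_z) ≈ -37.18°, λ = atan2(p_y, p_x) ≈ 135.78°.

≈ 37°S, 136°E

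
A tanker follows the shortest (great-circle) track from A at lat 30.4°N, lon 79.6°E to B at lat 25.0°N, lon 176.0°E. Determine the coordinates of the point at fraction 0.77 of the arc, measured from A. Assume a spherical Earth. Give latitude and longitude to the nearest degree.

≈ lat 33°N, lon 156°E

From cos δ = sin φ₁ sin φ₂ + cos φ₁ cos φ₂ cos Δλ, the central angle is δ ≈ 1.444 rad (82.7°).
Interpolate at f = 0.77 with slerp weights a = sin((1−f)δ)/sin δ ≈ 0.329, b = sin(fδ)/sin δ ≈ 0.904.
p = a·p₁ + b·p₂ ≈ (-0.766, 0.336, 0.548); φ = arcsin(p_z) ≈ 33.25°, λ = atan2(p_y, p_x) ≈ 156.32°.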